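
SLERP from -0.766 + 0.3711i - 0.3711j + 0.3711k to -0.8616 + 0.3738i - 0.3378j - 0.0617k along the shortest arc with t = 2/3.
-0.8484 + 0.3814i - 0.3569j + 0.0856k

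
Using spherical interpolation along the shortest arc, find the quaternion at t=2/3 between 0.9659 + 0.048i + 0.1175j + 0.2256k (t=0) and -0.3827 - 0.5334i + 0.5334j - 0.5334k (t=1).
0.6761 + 0.42i - 0.3534j + 0.4915k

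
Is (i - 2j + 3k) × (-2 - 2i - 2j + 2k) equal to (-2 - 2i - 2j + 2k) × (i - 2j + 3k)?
No: pq = -8 - 4j - 12k ≠ -8 - 4i + 12j = qp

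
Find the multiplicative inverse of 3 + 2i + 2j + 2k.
0.1429 - 0.0952i - 0.0952j - 0.0952k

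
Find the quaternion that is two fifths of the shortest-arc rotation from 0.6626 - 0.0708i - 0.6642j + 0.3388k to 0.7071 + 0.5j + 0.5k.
0.8361 - 0.051i - 0.225j + 0.4977k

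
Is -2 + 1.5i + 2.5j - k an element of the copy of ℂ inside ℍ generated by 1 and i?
No. The quaternion -2 + 1.5i + 2.5j - k has j-coefficient y = 2.5 and k-coefficient z = -1, not both zero, so it does not lie in the complex subalgebra spanned by 1 and i.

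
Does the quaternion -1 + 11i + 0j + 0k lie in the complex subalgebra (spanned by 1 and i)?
Yes. The quaternion -1 + 11i has j- and k-coefficients y = z = 0, so it lies in the complex subalgebra spanned by 1 and i.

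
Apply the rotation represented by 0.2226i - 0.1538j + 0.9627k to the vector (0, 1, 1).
(0.36, -1.249, 0.557)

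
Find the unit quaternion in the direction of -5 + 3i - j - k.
-0.8333 + 0.5i - 0.1667j - 0.1667k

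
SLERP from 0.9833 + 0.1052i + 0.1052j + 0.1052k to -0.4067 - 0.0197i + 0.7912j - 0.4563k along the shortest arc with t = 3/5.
0.7736 + 0.0659i - 0.5069j + 0.3744k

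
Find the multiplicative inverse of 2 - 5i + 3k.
0.0526 + 0.1316i - 0.0789k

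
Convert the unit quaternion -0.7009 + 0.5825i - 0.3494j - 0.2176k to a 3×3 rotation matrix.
[[0.6611, -0.7121, 0.2363], [-0.102, 0.2267, 0.9686], [-0.7433, -0.6645, 0.0772]]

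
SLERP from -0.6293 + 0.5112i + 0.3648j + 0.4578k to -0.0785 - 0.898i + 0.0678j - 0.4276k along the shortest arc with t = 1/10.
-0.5747 + 0.579i + 0.3305j + 0.4746k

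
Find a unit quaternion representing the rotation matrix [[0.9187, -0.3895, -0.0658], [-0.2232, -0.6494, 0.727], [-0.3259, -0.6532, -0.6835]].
-0.3827 + 0.9016i - 0.1699j - 0.1086k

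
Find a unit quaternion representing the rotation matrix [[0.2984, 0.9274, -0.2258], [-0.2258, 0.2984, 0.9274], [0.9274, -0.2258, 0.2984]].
0.6883 - 0.4188i - 0.4188j - 0.4188k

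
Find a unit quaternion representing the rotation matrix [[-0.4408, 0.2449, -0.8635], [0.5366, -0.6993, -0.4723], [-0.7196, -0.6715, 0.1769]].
0.0958 - 0.52i - 0.3757j + 0.7611k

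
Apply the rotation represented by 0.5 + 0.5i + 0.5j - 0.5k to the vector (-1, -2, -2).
(-2, 2, 1)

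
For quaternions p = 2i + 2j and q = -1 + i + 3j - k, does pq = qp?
No: pq = -8 - 4i + 4k ≠ -8 - 4j - 4k = qp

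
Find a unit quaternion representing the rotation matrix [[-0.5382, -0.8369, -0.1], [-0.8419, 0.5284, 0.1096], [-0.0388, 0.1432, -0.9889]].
-0.0175 - 0.4802i + 0.874j + 0.0723k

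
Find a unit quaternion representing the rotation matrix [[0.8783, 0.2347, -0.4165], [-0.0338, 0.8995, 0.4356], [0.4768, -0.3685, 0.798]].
0.9455 - 0.2126i - 0.2362j - 0.071k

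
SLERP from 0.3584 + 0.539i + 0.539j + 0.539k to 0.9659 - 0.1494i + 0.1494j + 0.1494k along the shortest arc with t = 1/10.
0.4575 + 0.4883i + 0.5255j + 0.5255k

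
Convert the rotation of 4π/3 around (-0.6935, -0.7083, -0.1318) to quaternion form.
-0.5 - 0.6006i - 0.6134j - 0.1141k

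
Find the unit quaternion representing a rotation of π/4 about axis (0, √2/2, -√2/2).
0.9239 + 0.2706j - 0.2706k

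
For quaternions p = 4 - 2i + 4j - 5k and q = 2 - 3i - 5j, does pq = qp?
No: pq = 22 - 41i + 3j + 12k ≠ 22 + 9i - 27j - 32k = qp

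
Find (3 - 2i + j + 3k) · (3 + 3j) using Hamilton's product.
6 - 15i + 12j + 3k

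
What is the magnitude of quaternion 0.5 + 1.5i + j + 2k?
2.739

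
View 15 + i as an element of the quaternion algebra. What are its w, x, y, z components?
15 + i + 0j + 0k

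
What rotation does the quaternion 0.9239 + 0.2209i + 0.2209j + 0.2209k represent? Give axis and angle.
axis = (√3/3, √3/3, √3/3), θ = π/4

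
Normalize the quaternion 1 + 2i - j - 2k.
0.3162 + 0.6325i - 0.3162j - 0.6325k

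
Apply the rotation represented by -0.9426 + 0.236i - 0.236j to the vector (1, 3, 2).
(1.444, 3.444, -0.225)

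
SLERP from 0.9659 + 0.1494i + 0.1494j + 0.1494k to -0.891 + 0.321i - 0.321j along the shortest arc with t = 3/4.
0.9351 - 0.2068i + 0.285j + 0.0391k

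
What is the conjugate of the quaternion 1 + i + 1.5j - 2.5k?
1 - i - 1.5j + 2.5k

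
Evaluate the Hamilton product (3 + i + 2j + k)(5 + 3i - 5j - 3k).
25 + 13i + j - 15k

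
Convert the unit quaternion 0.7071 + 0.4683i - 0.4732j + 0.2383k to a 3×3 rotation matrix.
[[0.4386, -0.7802, -0.446], [-0.1062, 0.4478, -0.8878], [0.8924, 0.4367, 0.1136]]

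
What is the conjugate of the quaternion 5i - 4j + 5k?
-5i + 4j - 5k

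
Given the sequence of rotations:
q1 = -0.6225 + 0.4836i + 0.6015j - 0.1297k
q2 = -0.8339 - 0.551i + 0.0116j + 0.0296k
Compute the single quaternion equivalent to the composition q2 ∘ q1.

q2 · q1 = 0.7824 - 0.0796i - 0.566j - 0.2473k
0.7824 - 0.0796i - 0.566j - 0.2473k


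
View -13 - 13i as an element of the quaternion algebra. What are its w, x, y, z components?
-13 - 13i + 0j + 0k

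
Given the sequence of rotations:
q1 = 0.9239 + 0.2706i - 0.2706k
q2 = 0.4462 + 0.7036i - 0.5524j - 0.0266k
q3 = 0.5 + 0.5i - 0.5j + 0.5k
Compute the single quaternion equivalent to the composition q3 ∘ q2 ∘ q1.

q2 · q1 = 0.2147 + 0.9203i - 0.3272j + 0.0042k
q3 · q2 · q1 = -0.5185 + 0.729i + 0.1871j + 0.406k
-0.5185 + 0.729i + 0.1871j + 0.406k


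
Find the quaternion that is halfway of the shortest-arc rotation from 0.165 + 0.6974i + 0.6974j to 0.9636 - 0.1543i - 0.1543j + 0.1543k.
-0.5495 + 0.586i + 0.586j - 0.1062k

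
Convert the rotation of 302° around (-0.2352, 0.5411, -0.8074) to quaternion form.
-0.8746 - 0.114i + 0.2623j - 0.3914k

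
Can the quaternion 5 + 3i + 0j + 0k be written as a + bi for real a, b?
Yes. The quaternion 5 + 3i has j- and k-coefficients y = z = 0, so it lies in the complex subalgebra spanned by 1 and i.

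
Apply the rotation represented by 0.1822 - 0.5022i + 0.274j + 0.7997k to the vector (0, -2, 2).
(-0.274, 2.809, 0.18)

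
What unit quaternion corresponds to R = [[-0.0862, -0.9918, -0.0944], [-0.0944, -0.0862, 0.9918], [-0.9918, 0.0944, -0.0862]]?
0.4305 - 0.5211i + 0.5211j + 0.5211k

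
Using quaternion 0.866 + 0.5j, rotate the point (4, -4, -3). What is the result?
(-0.598, -4, -4.964)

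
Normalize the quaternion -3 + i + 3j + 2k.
-0.6255 + 0.2085i + 0.6255j + 0.417k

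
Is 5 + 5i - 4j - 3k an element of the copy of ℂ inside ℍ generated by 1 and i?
No. The quaternion 5 + 5i - 4j - 3k has j-coefficient y = -4 and k-coefficient z = -3, not both zero, so it does not lie in the complex subalgebra spanned by 1 and i.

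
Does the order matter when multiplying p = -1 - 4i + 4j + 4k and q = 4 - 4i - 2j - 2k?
Yes: pq = -4 - 12i - 6j + 42k ≠ -4 - 12i + 42j - 6k = qp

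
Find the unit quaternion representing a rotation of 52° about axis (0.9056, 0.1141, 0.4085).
0.8988 + 0.397i + 0.05j + 0.1791k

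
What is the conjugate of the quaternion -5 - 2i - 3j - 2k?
-5 + 2i + 3j + 2k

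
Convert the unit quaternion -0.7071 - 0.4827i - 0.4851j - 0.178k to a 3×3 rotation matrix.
[[0.466, 0.2166, 0.8579], [0.72, 0.4706, -0.5099], [-0.5142, 0.8553, 0.0634]]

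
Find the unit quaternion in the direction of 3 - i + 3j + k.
0.6708 - 0.2236i + 0.6708j + 0.2236k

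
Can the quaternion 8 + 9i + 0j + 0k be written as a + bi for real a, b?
Yes. The quaternion 8 + 9i has j- and k-coefficients y = z = 0, so it lies in the complex subalgebra spanned by 1 and i.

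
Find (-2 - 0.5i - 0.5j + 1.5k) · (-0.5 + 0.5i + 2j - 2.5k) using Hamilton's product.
6 - 2.5i - 4.25j + 3.5k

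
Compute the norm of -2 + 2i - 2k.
√12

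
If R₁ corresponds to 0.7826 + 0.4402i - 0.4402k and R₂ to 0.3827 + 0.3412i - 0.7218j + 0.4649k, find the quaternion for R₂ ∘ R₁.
0.354 + 0.7532i - 0.21j + 0.5131k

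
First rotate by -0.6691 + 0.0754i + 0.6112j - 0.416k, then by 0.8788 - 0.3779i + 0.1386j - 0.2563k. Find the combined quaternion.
-0.7508 + 0.4181i + 0.2679j - 0.4355k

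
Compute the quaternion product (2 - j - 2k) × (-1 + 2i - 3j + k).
-3 - 3i - 9j + 6k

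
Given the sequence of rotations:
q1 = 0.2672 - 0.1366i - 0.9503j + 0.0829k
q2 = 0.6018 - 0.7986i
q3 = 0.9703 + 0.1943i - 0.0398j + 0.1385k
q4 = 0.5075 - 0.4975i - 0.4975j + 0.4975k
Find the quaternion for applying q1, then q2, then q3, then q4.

q2 · q1 = 0.0517 - 0.2956i - 0.5057j + 0.8088k
q3 · q2 · q1 = -0.0245 - 0.2389i - 0.6908j + 0.6819k
q4 · q3 · q2 · q1 = -0.8142 - 0.1046i - 0.118j + 0.5587k
-0.8142 - 0.1046i - 0.118j + 0.5587k


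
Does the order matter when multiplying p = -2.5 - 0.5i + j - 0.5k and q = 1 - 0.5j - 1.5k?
Yes: pq = -2.75 - 2.25i + 1.5j + 3.5k ≠ -2.75 + 1.25i + 3j + 3k = qp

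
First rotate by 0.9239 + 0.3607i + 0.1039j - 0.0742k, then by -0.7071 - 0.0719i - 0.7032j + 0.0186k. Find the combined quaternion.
-0.5529 - 0.2712i - 0.7218j + 0.3158k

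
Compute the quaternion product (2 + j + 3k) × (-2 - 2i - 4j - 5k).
15 + 3i - 16j - 14k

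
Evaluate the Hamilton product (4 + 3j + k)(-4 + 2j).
-22 - 2i - 4j - 4k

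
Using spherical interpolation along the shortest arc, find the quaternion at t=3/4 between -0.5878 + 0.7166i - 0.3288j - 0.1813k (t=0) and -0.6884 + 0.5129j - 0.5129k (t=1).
-0.7721 + 0.2307i + 0.3285j - 0.4927k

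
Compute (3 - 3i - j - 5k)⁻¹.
0.0682 + 0.0682i + 0.0227j + 0.1136k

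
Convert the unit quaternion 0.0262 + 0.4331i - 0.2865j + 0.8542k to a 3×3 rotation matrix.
[[-0.6235, -0.2929, 0.7249], [-0.2034, -0.8345, -0.5122], [0.7549, -0.4668, 0.4607]]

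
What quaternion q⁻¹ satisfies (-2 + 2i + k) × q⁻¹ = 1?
-0.2222 - 0.2222i - 0.1111k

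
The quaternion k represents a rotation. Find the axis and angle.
axis = (0, 0, 1), θ = π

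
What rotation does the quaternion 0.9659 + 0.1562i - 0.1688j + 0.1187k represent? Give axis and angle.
axis = (0.6035, -0.6522, 0.4586), θ = π/6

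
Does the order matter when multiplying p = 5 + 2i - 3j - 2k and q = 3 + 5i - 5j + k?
Yes: pq = -8 + 18i - 46j + 4k ≠ -8 + 44i - 22j - 6k = qp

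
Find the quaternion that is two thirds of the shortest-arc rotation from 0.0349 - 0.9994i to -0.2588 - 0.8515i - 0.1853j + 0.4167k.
-0.1657 - 0.935i - 0.1274j + 0.2864k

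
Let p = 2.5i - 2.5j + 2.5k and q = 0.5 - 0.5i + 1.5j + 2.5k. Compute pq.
-1.25 - 8.75i - 8.75j + 3.75k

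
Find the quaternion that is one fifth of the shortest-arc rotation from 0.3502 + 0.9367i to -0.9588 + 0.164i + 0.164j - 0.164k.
0.5862 + 0.8076i - 0.0457j + 0.0457k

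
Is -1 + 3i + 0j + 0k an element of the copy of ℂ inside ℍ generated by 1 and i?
Yes. The quaternion -1 + 3i has j- and k-coefficients y = z = 0, so it lies in the complex subalgebra spanned by 1 and i.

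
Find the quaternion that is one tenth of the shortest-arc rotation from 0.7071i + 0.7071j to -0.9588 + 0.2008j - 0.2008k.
-0.1379 + 0.6855i + 0.7143j - 0.0289k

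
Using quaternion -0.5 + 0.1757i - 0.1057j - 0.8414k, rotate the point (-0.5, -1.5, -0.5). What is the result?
(1.632, 0.138, -0.261)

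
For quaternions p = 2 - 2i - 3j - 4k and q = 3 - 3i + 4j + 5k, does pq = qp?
No: pq = 32 - 11i + 21j - 19k ≠ 32 - 13i - 23j + 15k = qp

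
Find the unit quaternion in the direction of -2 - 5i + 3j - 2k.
-0.3086 - 0.7715i + 0.4629j - 0.3086k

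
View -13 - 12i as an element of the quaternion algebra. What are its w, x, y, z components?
-13 - 12i + 0j + 0k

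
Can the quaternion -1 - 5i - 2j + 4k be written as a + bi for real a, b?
No. The quaternion -1 - 5i - 2j + 4k has j-coefficient y = -2 and k-coefficient z = 4, not both zero, so it does not lie in the complex subalgebra spanned by 1 and i.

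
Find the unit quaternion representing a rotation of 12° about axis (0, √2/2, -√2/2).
0.9945 + 0.0739j - 0.0739k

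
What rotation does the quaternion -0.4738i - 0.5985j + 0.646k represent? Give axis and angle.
axis = (-0.4738, -0.5985, 0.646), θ = π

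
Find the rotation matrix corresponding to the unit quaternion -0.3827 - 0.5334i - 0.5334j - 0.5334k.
[[-0.1381, 0.1608, 0.9773], [0.9773, -0.1381, 0.1608], [0.1608, 0.9773, -0.1381]]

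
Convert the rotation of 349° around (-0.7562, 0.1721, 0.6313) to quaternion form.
-0.9954 - 0.0725i + 0.0165j + 0.0605k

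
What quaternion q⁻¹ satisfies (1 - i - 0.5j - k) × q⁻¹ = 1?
0.3077 + 0.3077i + 0.1538j + 0.3077k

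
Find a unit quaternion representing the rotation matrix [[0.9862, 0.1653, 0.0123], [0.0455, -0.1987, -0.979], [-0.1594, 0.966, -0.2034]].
0.6293 + 0.7727i + 0.0682j - 0.0476k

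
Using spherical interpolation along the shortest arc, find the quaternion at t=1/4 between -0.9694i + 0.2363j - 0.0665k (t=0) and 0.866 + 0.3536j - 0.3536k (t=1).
0.3116 - 0.8679i + 0.3388j - 0.1868k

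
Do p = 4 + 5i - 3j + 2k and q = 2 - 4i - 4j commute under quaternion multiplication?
No: pq = 16 + 2i - 30j - 28k ≠ 16 - 14i - 14j + 36k = qp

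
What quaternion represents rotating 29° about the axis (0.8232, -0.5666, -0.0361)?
0.9681 + 0.2061i - 0.1419j - 0.009k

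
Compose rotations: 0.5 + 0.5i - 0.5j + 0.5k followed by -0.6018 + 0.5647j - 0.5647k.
0.2638 - 0.3009i + 0.3009j - 0.8656k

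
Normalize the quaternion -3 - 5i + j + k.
-0.5 - 0.8333i + 0.1667j + 0.1667k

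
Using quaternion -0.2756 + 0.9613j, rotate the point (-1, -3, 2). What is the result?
(-0.212, -3, -2.226)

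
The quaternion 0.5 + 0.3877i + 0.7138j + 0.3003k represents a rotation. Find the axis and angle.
axis = (0.4477, 0.8242, 0.3468), θ = 2π/3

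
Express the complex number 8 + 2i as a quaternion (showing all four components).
8 + 2i + 0j + 0k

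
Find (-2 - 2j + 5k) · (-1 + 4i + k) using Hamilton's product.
-3 - 10i + 22j + k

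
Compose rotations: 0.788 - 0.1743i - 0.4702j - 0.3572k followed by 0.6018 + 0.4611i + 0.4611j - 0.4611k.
0.6067 - 0.1231i + 0.3255j - 0.7147k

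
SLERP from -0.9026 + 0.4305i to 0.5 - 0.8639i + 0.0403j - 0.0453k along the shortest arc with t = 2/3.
-0.6628 + 0.7476i - 0.0278j + 0.0313k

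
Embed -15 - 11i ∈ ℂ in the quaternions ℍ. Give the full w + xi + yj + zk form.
-15 - 11i + 0j + 0k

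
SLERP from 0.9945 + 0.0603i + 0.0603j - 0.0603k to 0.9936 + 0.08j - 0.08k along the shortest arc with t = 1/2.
0.9946 + 0.0302i + 0.0702j - 0.0702k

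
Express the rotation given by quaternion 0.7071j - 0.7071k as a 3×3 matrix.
[[-1, 0, 0], [0, 0, -1], [0, -1, 0]]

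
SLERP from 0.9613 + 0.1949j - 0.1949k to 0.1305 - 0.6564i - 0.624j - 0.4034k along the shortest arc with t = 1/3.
0.8699 - 0.3135i - 0.1343j - 0.3564k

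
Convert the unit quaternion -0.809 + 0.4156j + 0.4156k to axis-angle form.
axis = (0, √2/2, √2/2), θ = 288°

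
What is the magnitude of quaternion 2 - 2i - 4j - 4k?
√40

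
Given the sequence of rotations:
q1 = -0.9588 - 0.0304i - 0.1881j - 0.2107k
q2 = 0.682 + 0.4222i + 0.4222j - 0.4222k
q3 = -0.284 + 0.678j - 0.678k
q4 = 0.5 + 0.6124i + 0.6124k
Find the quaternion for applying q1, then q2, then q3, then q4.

q2 · q1 = -0.6506 - 0.5939i - 0.4313j + 0.1945k
q3 · q2 · q1 = 0.6091 + 0.0081i + 0.084j + 0.7885k
q4 · q3 · q2 · q1 = -0.1833 + 0.3256i - 0.4359j + 0.8187k
-0.1833 + 0.3256i - 0.4359j + 0.8187k


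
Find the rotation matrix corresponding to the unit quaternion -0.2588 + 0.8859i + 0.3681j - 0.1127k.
[[0.7036, 0.5939, -0.3902], [0.7105, -0.595, 0.3756], [-0.0092, -0.5415, -0.8406]]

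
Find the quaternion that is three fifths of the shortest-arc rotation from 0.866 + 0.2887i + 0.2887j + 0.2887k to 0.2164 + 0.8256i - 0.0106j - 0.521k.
0.6033 + 0.7502i + 0.1408j - 0.2311k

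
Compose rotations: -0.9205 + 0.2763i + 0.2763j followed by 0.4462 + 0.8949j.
-0.658 + 0.1233i - 0.7005j - 0.2473k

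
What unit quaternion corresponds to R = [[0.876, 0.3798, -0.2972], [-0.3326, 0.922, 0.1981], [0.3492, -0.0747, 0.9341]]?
0.9659 - 0.0706i - 0.1673j - 0.1844k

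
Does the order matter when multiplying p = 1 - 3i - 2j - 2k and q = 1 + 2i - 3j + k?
Yes: pq = 3 - 9i - 6j + 12k ≠ 3 + 7i - 4j - 14k = qp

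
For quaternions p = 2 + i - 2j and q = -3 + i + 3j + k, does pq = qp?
No: pq = -1 - 3i + 11j + 7k ≠ -1 + i + 13j - 3k = qp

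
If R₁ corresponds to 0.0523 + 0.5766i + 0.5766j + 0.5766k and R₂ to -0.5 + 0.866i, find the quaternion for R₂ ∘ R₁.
-0.5255 - 0.243i - 0.7876j + 0.211k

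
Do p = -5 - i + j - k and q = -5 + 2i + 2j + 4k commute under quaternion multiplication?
No: pq = 29 + i - 13j - 19k ≠ 29 - 11i - 17j - 11k = qp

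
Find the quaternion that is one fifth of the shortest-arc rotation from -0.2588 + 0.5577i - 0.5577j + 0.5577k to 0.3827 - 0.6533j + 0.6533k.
-0.1304 + 0.4689i - 0.6177j + 0.6177k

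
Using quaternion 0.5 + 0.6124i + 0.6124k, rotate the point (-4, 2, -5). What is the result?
(-5.975, -0.388, -3.025)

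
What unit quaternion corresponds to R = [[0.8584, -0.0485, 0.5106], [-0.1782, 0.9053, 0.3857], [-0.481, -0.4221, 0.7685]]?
0.9397 - 0.2149i + 0.2638j - 0.0345k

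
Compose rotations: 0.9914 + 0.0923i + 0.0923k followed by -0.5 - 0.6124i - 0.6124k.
-0.3827 - 0.6533i - 0.6533k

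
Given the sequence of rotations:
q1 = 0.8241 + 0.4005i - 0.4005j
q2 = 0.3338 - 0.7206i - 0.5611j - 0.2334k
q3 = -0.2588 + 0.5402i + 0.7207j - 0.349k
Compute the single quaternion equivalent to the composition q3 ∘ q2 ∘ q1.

q2 · q1 = 0.339 - 0.5536i - 0.6896j + 0.321k
q3 · q2 · q1 = 0.8203 + 0.3171i + 0.4426j - 0.1749k
0.8203 + 0.3171i + 0.4426j - 0.1749k


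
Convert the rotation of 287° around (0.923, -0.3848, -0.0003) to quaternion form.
-0.8039 + 0.549i - 0.2289j - 0.0002k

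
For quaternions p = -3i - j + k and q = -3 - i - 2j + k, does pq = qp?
No: pq = -6 + 10i + 5j + 2k ≠ -6 + 8i + j - 8k = qp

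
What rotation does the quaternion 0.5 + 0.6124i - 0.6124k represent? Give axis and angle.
axis = (√2/2, 0, -√2/2), θ = 2π/3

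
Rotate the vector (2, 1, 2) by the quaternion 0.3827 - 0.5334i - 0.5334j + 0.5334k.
(-2.07, 1.495, -1.575)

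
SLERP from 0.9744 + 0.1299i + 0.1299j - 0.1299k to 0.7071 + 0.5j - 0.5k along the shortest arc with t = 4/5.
0.7858 + 0.0276i + 0.4369j - 0.4369k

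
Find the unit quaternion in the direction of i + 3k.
0.3162i + 0.9487k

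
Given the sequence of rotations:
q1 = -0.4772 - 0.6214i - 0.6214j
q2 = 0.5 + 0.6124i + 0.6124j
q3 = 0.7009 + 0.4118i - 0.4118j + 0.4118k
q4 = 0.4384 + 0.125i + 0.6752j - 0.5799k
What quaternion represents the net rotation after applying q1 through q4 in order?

q2 · q1 = 0.5225 - 0.6029i - 0.6029j
q3 · q2 · q1 = 0.3662 + 0.0409i - 0.886j - 0.2814k
q4 · q3 · q2 · q1 = 0.5905 - 0.6401i - 0.1297j - 0.4741k
0.5905 - 0.6401i - 0.1297j - 0.4741k


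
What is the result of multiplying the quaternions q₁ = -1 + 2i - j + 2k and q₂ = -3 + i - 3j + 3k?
-8 - 4i + 2j - 14k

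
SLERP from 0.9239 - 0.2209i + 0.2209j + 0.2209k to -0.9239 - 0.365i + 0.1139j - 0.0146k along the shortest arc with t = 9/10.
0.9466 + 0.31i - 0.0802j + 0.0375k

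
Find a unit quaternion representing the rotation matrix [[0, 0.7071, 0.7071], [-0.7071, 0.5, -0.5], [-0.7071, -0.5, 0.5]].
0.7071 + 0.5j - 0.5k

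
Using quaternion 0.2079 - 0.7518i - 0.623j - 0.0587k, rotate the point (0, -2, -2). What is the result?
(-1.581, -0.497, 2.292)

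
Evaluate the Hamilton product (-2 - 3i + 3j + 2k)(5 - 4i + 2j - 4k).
-20 - 23i - 9j + 24k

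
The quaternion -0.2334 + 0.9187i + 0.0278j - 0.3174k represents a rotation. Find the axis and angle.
axis = (0.9448, 0.0286, -0.3264), θ = 207°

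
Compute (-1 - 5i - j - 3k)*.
-1 + 5i + j + 3k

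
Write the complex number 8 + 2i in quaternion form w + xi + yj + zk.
8 + 2i + 0j + 0k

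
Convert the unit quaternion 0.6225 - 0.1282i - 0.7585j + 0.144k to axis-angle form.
axis = (-0.1638, -0.9692, 0.184), θ = 103°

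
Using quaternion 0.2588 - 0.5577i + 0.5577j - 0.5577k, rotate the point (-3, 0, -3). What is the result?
(-2, 3.732, -0.268)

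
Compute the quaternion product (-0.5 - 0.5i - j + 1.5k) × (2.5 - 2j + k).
-4.75 + 0.75i - j + 4.25k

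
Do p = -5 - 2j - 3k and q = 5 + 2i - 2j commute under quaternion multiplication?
No: pq = -29 - 16i - 6j - 11k ≠ -29 - 4i + 6j - 19k = qp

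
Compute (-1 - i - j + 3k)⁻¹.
-0.0833 + 0.0833i + 0.0833j - 0.25k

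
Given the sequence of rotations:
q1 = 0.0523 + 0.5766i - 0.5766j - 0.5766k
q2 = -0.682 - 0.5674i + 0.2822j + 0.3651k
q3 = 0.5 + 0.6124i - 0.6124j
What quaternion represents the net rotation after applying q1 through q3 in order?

q2 · q1 = 0.6647 - 0.3751i + 0.2914j + 0.5768k
q3 · q2 · q1 = 0.7405 - 0.1337i - 0.6146j + 0.2371k
0.7405 - 0.1337i - 0.6146j + 0.2371k


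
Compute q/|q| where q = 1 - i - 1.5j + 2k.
0.3482 - 0.3482i - 0.5222j + 0.6963k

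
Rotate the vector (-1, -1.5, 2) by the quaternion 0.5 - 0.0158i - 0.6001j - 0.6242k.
(-1.626, 1.805, -1.161)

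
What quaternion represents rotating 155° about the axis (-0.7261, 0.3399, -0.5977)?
0.2164 - 0.7089i + 0.3318j - 0.5835k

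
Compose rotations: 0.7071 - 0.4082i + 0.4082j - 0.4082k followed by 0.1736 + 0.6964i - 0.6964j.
0.6913 + 0.7058i - 0.1373j - 0.0709k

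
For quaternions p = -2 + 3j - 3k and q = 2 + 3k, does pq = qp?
No: pq = 5 + 9i + 6j - 12k ≠ 5 - 9i + 6j - 12k = qp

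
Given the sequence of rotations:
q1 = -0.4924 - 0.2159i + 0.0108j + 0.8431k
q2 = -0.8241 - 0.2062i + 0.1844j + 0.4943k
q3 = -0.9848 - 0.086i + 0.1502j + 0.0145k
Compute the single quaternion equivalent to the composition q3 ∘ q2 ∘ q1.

q2 · q1 = -0.0575 + 0.4296i - 0.0326j - 0.9006k
q3 · q2 · q1 = 0.1115 - 0.5529i - 0.0478j + 0.8244k
0.1115 - 0.5529i - 0.0478j + 0.8244k


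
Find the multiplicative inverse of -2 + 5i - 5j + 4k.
-0.0286 - 0.0714i + 0.0714j - 0.0571k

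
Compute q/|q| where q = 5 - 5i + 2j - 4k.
0.5976 - 0.5976i + 0.239j - 0.4781k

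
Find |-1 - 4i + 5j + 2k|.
√46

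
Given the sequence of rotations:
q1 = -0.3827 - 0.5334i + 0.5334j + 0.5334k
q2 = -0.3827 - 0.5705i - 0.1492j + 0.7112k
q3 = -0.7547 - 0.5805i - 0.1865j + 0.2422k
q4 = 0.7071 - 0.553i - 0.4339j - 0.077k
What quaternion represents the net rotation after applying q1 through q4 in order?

q2 · q1 = -0.4576 - 0.0365i - 0.2221j - 0.8602k
q3 · q2 · q1 = 0.4911 + 0.5074i - 0.2552j + 0.6605k
q4 · q3 · q2 · q1 = 0.568 - 0.219i - 0.0674j + 0.7905k
0.568 - 0.219i - 0.0674j + 0.7905k


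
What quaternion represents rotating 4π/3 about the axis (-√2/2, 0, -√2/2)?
-0.5 - 0.6124i - 0.6124k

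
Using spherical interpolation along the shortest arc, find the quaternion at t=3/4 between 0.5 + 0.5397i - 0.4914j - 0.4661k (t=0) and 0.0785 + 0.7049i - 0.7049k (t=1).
0.1972 + 0.6967i - 0.1336j - 0.6767k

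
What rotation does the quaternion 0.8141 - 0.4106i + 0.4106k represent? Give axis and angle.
axis = (-√2/2, 0, √2/2), θ = 71°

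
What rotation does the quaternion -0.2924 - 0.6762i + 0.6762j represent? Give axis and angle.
axis = (-√2/2, √2/2, 0), θ = 214°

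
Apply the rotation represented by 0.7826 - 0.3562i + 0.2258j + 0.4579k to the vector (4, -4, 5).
(5.561, 4.737, 1.906)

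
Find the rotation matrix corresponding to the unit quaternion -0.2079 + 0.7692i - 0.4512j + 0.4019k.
[[0.2698, -0.527, 0.8059], [-0.8612, -0.5064, -0.0428], [0.4307, -0.6825, -0.5905]]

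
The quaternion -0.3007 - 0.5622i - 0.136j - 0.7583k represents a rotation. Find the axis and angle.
axis = (-0.5895, -0.1426, -0.7951), θ = 215°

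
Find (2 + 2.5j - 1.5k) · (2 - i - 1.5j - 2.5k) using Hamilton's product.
4 - 10.5i + 3.5j - 5.5k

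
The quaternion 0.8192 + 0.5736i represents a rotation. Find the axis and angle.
axis = (1, 0, 0), θ = 70°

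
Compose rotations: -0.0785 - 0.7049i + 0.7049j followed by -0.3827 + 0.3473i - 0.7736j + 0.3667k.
0.8202 - 0.016i - 0.4675j - 0.3293k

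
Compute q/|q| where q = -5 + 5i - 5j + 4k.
-0.5241 + 0.5241i - 0.5241j + 0.4193k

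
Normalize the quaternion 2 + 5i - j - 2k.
0.343 + 0.8575i - 0.1715j - 0.343k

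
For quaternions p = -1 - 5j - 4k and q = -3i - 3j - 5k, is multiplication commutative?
No: pq = -35 + 16i + 15j - 10k ≠ -35 - 10i - 9j + 20k = qp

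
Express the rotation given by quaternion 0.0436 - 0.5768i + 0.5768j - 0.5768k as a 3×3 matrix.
[[-0.3308, -0.6151, 0.7157], [-0.7157, -0.3308, -0.6151], [0.6151, -0.7157, -0.3308]]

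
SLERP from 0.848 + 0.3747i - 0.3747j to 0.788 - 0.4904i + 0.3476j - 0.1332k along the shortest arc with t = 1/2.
0.9941 - 0.0703i - 0.0165j - 0.0809k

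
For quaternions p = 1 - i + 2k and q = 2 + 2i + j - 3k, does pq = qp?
No: pq = 10 - 2i + 2j ≠ 10 + 2i + 2k = qp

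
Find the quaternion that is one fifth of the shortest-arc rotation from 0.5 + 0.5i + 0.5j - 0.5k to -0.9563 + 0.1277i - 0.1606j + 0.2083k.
0.6429 + 0.3929i + 0.4594j - 0.4704k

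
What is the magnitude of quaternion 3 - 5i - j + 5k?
√60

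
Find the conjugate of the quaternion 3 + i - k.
3 - i + k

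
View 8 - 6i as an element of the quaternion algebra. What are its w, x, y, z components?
8 - 6i + 0j + 0k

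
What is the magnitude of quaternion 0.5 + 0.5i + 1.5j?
1.658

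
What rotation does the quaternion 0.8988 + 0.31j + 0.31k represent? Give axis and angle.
axis = (0, √2/2, √2/2), θ = 52°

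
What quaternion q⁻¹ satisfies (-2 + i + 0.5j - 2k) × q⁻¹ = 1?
-0.2162 - 0.1081i - 0.0541j + 0.2162k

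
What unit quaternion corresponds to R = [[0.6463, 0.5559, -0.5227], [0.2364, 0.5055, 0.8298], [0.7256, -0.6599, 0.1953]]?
0.766 - 0.4862i - 0.4074j - 0.1043k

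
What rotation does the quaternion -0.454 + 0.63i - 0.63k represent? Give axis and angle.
axis = (√2/2, 0, -√2/2), θ = 234°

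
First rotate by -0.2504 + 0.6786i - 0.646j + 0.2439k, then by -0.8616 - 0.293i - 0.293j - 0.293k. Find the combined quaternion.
0.2968 - 0.7721i + 0.5026j + 0.2513k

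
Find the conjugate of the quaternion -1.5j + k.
1.5j - k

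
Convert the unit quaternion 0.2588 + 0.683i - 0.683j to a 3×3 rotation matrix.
[[0.067, -0.933, -0.3535], [-0.933, 0.067, -0.3535], [0.3535, 0.3535, -0.866]]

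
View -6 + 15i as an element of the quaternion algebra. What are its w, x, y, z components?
-6 + 15i + 0j + 0k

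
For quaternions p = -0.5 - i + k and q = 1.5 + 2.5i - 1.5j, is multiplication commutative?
No: pq = 1.75 - 1.25i + 3.25j + 3k ≠ 1.75 - 4.25i - 1.75j = qp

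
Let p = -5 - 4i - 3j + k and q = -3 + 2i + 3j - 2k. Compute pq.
34 + 5i - 12j + k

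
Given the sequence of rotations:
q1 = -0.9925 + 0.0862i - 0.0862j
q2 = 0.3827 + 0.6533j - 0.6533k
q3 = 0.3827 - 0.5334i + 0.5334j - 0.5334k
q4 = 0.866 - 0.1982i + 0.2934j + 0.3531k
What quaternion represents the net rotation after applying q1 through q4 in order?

q2 · q1 = -0.3235 - 0.0233i - 0.7377j + 0.5921k
q3 · q2 · q1 = 0.5731 + 0.086i - 0.1266j + 0.8051k
q4 · q3 · q2 · q1 = 0.2662 + 0.2418i + 0.2484j + 0.8994k
0.2662 + 0.2418i + 0.2484j + 0.8994k


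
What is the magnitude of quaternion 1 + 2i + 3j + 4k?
√30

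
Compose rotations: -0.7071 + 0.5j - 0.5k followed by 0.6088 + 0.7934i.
-0.4305 - 0.561i + 0.7011j + 0.0923k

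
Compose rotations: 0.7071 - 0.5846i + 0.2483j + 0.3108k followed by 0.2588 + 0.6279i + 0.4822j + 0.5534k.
0.2583 + 0.3052i - 0.1134j + 0.9095k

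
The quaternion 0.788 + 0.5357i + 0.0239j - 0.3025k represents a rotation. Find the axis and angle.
axis = (0.8701, 0.0388, -0.4913), θ = 76°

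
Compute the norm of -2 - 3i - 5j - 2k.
√42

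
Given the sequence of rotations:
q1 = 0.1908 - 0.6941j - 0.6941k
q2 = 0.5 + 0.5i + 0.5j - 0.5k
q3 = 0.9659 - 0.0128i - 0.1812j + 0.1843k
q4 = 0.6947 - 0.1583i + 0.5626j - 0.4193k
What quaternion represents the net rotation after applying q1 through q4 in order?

q2 · q1 = 0.0954 - 0.5987i + 0.0954j - 0.7895k
q3 · q2 · q1 = 0.2473 - 0.454i - 0.0456j - 0.8547k
q4 · q3 · q2 · q1 = -0.2328 - 0.8545i + 0.1625j - 0.4348k
-0.2328 - 0.8545i + 0.1625j - 0.4348k


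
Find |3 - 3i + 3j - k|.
√28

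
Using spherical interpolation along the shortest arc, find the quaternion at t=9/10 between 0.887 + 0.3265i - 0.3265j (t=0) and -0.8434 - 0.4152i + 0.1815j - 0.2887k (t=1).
0.8523 + 0.4083i - 0.1972j + 0.2608k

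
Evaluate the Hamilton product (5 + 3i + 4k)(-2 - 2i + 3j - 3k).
8 - 28i + 16j - 14k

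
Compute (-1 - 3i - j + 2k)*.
-1 + 3i + j - 2k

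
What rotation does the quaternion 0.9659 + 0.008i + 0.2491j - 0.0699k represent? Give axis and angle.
axis = (0.0309, 0.9624, -0.27), θ = π/6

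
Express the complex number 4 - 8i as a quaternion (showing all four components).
4 - 8i + 0j + 0k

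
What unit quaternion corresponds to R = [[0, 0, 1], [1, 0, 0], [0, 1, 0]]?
0.5 + 0.5i + 0.5j + 0.5k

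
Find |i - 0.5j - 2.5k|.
2.739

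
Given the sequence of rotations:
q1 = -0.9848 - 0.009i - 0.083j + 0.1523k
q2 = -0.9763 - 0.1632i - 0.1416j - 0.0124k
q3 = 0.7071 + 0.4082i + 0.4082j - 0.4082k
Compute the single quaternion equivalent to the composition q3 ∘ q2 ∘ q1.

q2 · q1 = 0.9501 + 0.1469i + 0.2454j - 0.1242k
q3 · q2 · q1 = 0.461 + 0.5412i + 0.5521j - 0.4354k
0.461 + 0.5412i + 0.5521j - 0.4354k


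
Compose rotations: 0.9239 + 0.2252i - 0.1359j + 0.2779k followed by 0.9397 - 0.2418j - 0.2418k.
0.9025 + 0.1116i - 0.4056j + 0.0922k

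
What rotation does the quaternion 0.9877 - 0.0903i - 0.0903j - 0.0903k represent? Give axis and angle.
axis = (-√3/3, -√3/3, -√3/3), θ = 18°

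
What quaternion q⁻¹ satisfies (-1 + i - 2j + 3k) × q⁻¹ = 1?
-0.0667 - 0.0667i + 0.1333j - 0.2k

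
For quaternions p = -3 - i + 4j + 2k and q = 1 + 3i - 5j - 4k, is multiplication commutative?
No: pq = 28 - 16i + 21j + 7k ≠ 28 - 4i + 17j + 21k = qp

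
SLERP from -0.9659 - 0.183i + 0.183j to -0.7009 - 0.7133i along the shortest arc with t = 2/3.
-0.827 - 0.5585i + 0.0648j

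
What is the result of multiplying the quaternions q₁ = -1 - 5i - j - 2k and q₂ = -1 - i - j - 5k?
-15 + 9i - 21j + 11k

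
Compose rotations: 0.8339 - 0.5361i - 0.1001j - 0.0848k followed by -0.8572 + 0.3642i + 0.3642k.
-0.4887 + 0.7997i - 0.0786j + 0.3399k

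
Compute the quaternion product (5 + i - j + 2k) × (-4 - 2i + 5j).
-13 - 24i + 25j - 5k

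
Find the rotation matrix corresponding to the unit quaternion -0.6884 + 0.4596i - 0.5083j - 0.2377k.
[[0.3703, -0.7945, 0.4813], [-0.14, 0.4645, 0.8744], [-0.9183, -0.3911, 0.0608]]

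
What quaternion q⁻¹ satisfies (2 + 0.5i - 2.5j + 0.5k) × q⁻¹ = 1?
0.186 - 0.0465i + 0.2326j - 0.0465k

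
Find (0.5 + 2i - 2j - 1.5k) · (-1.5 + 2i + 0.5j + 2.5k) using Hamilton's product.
-6.25i - 4.75j + 8.5k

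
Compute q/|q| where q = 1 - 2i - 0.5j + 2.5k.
0.2949 - 0.5898i - 0.1474j + 0.7372k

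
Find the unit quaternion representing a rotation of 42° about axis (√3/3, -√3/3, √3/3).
0.9336 + 0.2069i - 0.2069j + 0.2069k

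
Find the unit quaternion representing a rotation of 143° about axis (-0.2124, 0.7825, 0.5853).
0.3173 - 0.2014i + 0.7421j + 0.5551k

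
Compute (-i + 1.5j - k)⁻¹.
0.2353i - 0.3529j + 0.2353k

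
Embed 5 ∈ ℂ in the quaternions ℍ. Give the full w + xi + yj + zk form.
5 + 0i + 0j + 0k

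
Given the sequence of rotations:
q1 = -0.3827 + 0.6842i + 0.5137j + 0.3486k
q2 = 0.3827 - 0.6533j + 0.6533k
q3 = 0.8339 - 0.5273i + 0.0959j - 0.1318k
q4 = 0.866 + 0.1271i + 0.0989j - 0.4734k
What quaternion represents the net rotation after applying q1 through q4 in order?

q2 · q1 = -0.0386 - 0.3015i + 0.8936j + 0.3304k
q3 · q2 · q1 = -0.2333 - 0.0816i + 0.9554j - 0.1617k
q4 · q3 · q2 · q1 = -0.3627 + 0.336i + 0.8635j + 0.0999k
-0.3627 + 0.336i + 0.8635j + 0.0999k


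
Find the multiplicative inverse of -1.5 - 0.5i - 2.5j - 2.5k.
-0.1 + 0.0333i + 0.1667j + 0.1667k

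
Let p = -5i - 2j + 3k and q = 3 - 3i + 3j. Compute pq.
-9 - 24i - 15j - 12k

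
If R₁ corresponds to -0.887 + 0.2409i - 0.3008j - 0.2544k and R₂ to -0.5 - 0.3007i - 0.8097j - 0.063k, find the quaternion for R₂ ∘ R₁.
0.2564 + 0.3333i + 0.7769j + 0.4686k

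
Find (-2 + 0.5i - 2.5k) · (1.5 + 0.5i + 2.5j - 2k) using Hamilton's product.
-8.25 + 6i - 5.25j + 1.5k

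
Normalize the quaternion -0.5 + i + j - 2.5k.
-0.1715 + 0.343i + 0.343j - 0.8575k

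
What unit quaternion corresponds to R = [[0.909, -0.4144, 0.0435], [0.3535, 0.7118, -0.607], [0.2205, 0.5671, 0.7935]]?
0.9239 + 0.3177i - 0.0479j + 0.2078k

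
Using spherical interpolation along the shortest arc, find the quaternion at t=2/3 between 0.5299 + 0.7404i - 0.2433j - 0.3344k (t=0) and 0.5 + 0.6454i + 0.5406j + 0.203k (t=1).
0.573 + 0.7615i + 0.3025j + 0.0192k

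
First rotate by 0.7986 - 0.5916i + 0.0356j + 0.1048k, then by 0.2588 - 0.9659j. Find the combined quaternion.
0.2411 - 0.2543i - 0.7622j - 0.5443k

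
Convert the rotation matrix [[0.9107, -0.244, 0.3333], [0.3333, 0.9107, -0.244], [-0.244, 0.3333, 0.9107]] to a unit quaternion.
0.9659 + 0.1494i + 0.1494j + 0.1494k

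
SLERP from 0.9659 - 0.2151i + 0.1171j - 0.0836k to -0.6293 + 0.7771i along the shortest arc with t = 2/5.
0.879 - 0.4681i + 0.0739j - 0.0528k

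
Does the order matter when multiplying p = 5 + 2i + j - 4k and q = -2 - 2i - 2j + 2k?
Yes: pq = 4 - 20i - 8j + 16k ≠ 4 - 8i - 16j + 20k = qp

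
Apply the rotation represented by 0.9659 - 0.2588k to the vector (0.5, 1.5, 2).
(1.183, 1.049, 2)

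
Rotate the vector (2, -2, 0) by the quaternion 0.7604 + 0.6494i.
(2, -0.313, -1.975)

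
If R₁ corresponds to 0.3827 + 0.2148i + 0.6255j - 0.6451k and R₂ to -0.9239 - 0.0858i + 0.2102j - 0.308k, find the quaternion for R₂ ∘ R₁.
-0.6653 - 0.1742i - 0.619j + 0.3793k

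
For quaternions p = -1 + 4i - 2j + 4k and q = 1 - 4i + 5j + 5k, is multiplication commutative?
No: pq = 5 - 22i - 43j + 11k ≠ 5 + 38i + 29j - 13k = qp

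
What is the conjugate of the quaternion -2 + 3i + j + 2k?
-2 - 3i - j - 2k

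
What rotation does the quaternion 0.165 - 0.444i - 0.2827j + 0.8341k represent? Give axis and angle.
axis = (-0.4502, -0.2866, 0.8457), θ = 161°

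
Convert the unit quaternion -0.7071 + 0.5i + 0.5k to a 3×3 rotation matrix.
[[0.5, 0.7071, 0.5], [-0.7071, 0, 0.7071], [0.5, -0.7071, 0.5]]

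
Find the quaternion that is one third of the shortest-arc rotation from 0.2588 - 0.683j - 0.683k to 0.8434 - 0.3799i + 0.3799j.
-0.1913 + 0.1856i - 0.768j - 0.5824k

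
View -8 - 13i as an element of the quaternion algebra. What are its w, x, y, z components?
-8 - 13i + 0j + 0k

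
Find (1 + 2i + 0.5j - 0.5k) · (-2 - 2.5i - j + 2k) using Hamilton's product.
4.5 - 6i - 4.75j + 2.25k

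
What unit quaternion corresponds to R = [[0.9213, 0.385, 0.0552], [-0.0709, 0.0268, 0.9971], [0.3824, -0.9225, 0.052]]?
0.7071 - 0.6787i - 0.1157j - 0.1612k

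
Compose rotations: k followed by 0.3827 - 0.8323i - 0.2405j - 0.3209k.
0.3209 - 0.2405i + 0.8323j + 0.3827k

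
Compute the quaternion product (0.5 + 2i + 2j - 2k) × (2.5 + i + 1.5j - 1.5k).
-6.75 + 5.5i + 6.75j - 4.75k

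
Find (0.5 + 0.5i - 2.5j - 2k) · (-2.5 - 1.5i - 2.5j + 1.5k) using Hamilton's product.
-3.75 - 10.75i + 7.25j + 0.75k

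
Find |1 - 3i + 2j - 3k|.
√23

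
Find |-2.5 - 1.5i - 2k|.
3.536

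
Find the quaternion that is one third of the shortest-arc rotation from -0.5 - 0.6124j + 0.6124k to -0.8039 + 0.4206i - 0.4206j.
-0.6565 + 0.1565i - 0.5942j + 0.4376k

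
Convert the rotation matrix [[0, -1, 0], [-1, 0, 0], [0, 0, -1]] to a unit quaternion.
-0.7071i + 0.7071j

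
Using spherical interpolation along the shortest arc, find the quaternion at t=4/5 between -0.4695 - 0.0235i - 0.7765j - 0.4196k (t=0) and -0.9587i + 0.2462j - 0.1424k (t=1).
-0.1361 + 0.8809i - 0.4531j + 0.0102k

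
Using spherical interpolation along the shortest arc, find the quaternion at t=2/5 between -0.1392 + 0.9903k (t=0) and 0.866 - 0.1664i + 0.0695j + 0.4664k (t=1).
0.3336 - 0.0832i + 0.0347j + 0.9384k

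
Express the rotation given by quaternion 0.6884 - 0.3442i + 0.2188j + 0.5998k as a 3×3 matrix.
[[0.1847, -0.9764, -0.1117], [0.6752, 0.0435, 0.7364], [-0.7141, -0.2114, 0.6673]]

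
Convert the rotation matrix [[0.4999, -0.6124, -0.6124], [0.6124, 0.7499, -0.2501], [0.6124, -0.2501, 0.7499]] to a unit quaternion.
0.866 - 0.3536j + 0.3536k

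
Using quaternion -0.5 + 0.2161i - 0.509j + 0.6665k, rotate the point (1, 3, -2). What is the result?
(-0.661, 0.093, -3.682)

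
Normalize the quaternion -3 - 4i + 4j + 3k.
-0.4243 - 0.5657i + 0.5657j + 0.4243k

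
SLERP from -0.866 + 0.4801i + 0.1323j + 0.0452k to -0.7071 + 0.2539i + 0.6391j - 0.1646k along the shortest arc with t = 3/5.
-0.8087 + 0.3619i + 0.456j - 0.0839k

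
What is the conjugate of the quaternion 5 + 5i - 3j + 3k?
5 - 5i + 3j - 3k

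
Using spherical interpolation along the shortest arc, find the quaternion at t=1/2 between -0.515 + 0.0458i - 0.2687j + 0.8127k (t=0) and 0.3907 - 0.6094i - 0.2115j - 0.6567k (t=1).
-0.4903 + 0.3547i - 0.031j + 0.7955k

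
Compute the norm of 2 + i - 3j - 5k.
√39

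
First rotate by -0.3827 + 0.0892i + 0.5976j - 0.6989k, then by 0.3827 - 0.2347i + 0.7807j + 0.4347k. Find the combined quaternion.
-0.2883 - 0.6815i - 0.1953j - 0.6437k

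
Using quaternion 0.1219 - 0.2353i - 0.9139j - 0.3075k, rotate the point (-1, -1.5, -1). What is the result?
(0.18, -2.025, -0.343)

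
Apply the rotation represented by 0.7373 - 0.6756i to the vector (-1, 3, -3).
(-1, -2.727, -3.25)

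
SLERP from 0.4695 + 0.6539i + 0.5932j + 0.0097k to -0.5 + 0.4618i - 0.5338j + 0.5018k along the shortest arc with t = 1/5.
0.5571 + 0.4633i + 0.6774j - 0.1267k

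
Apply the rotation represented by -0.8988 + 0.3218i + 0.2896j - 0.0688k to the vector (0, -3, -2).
(0.942, -3.428, 0.605)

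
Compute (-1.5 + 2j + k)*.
-1.5 - 2j - k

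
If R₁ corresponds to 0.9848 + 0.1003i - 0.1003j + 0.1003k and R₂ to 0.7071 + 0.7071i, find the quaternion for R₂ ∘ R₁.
0.6254 + 0.7673i - 0.1418j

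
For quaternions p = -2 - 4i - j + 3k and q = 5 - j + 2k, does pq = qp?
No: pq = -17 - 19i + 5j + 15k ≠ -17 - 21i - 11j + 7k = qp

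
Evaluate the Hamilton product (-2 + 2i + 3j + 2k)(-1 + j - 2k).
3 - 10i - j + 4k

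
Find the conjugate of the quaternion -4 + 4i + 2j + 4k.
-4 - 4i - 2j - 4k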